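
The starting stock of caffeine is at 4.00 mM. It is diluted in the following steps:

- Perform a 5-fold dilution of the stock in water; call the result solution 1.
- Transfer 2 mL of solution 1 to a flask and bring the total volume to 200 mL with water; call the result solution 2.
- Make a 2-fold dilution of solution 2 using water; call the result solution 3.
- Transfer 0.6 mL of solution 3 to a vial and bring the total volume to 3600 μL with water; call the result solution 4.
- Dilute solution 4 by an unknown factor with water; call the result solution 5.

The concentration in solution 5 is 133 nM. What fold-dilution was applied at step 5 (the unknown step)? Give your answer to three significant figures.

Step 1: 5-fold → factor 5
Step 2: 2 mL brought to 200 mL → factor 200/2 = 100
Step 3: 2-fold → factor 2
Step 4: 0.6 mL brought to 3600 μL → factor 3.6/0.6 = 6
Step 5: unknown factor x
Product of known-step factors = 6000
Overall factor = 4.00 mM / (133 nM) = 30075
x = 30075 / 6000 = 5.01

5.01-fold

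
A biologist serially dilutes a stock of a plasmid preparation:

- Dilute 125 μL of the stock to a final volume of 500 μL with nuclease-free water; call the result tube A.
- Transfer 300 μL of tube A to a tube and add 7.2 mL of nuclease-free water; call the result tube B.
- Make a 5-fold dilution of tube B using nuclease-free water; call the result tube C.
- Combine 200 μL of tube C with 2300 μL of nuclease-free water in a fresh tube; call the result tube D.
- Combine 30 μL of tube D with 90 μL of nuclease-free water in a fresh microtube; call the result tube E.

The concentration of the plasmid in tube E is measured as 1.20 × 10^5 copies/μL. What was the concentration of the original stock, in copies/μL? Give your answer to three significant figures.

Step 1: 125 μL brought to 500 μL → factor 500/125 = 4
Step 2: 300 μL + 7.2 mL = 7500 μL total → factor 7500/300 = 25
Step 3: 5-fold → factor 5
Step 4: 200 μL + 2300 μL = 2500 μL total → factor 2500/200 = 12.5
Step 5: 30 μL + 90 μL = 120 μL total → factor 120/30 = 4
Overall dilution factor = 4 × 25 × 5 × 12.5 × 4 = 25000
Stock = 1.20 × 10^5 copies/μL × 25000 = 3.00 × 10^9 copies/μL

3.00 × 10^9 copies/μL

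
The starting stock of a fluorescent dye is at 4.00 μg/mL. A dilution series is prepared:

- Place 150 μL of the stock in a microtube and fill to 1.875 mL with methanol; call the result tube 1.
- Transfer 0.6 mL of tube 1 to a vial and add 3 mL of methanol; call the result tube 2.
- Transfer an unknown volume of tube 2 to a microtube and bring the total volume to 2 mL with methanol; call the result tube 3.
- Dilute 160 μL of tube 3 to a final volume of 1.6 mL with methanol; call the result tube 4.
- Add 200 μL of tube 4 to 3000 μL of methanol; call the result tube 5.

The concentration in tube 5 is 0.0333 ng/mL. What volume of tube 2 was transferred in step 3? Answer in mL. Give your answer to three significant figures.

0.200 mL

Step 1: 150 μL brought to 1.875 mL → factor 1875/150 = 12.5
Step 2: 0.6 mL + 3 mL = 3.6 mL total → factor 3.6/0.6 = 6
Step 3: v brought to 2 mL → factor = 2 mL/v
Step 4: 160 μL brought to 1.6 mL → factor 1600/160 = 10
Step 5: 200 μL + 3000 μL = 3200 μL total → factor 3200/200 = 16
Product of known-step factors = 12000
Overall factor = 4.00 μg/mL / (0.0333 ng/mL) = 1.2012 × 10^5
Step-3 factor = 1.2012 × 10^5 / 12000 = 10.01
v = 2 mL / 10.01 = 0.200 mL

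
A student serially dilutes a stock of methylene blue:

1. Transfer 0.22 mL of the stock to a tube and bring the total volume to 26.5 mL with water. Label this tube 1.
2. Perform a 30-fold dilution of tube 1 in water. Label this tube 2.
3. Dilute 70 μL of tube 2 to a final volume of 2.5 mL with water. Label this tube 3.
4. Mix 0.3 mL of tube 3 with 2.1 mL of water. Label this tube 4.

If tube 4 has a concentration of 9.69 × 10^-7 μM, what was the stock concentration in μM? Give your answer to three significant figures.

Step 1: 0.22 mL brought to 26.5 mL → factor 26.5/0.22 = 120.45
Step 2: 30-fold → factor 30
Step 3: 70 μL brought to 2.5 mL → factor 2500/70 = 35.714
Step 4: 0.3 mL + 2.1 mL = 2.4 mL total → factor 2.4/0.3 = 8
Overall dilution factor = 120.45 × 30 × 35.714 × 8 = 1.0325 × 10^6
Stock = 9.69 × 10^-7 μM × 1.0325 × 10^6 = 1.00 μM

1.00 μM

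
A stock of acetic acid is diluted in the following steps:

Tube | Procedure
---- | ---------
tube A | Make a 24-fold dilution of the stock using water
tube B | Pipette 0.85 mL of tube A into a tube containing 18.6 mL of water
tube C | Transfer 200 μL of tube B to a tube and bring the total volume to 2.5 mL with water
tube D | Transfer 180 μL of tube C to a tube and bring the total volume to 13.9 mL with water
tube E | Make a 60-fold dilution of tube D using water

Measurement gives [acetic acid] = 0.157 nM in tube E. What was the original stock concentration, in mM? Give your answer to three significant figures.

4.99 mM

Step 1: 24-fold → factor 24
Step 2: 0.85 mL + 18.6 mL = 19.45 mL total → factor 19.45/0.85 = 22.882
Step 3: 200 μL brought to 2.5 mL → factor 2500/200 = 12.5
Step 4: 180 μL brought to 13.9 mL → factor 13900/180 = 77.222
Step 5: 60-fold → factor 60
Overall dilution factor = 24 × 22.882 × 12.5 × 77.222 × 60 = 3.1806 × 10^7
Stock = 0.157 nM × 3.1806 × 10^7 = 4.994 × 10^6 nM = 4.99 mM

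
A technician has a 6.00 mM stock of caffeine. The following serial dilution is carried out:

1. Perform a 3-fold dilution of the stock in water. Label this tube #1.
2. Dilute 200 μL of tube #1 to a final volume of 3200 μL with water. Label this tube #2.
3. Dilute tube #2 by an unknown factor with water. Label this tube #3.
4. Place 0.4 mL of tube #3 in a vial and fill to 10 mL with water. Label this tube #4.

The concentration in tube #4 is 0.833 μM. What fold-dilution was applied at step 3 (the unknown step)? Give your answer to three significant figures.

Step 1: 3-fold → factor 3
Step 2: 200 μL brought to 3200 μL → factor 3200/200 = 16
Step 3: unknown factor x
Step 4: 0.4 mL brought to 10 mL → factor 10/0.4 = 25
Product of known-step factors = 1200
Overall factor = 6.00 mM / (0.833 μM) = 7202.9
x = 7202.9 / 1200 = 6.00

6.00-fold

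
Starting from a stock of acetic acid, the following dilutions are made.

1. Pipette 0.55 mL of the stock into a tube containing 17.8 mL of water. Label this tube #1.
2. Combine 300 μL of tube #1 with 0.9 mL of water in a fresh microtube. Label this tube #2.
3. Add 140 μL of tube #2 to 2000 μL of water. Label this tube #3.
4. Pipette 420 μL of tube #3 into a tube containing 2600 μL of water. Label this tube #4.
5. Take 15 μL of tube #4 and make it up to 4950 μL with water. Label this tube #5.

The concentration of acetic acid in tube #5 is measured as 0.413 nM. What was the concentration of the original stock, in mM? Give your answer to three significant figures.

2.00 mM

Step 1: 0.55 mL + 17.8 mL = 18.35 mL total → factor 18.35/0.55 = 33.364
Step 2: 300 μL + 0.9 mL = 1200 μL total → factor 1200/300 = 4
Step 3: 140 μL + 2000 μL = 2140 μL total → factor 2140/140 = 15.286
Step 4: 420 μL + 2600 μL = 3020 μL total → factor 3020/420 = 7.1905
Step 5: 15 μL brought to 4950 μL → factor 4950/15 = 330
Overall dilution factor = 33.364 × 4 × 15.286 × 7.1905 × 330 = 4.8405 × 10^6
Stock = 0.413 nM × 4.8405 × 10^6 = 1.999 × 10^6 nM = 2.00 mM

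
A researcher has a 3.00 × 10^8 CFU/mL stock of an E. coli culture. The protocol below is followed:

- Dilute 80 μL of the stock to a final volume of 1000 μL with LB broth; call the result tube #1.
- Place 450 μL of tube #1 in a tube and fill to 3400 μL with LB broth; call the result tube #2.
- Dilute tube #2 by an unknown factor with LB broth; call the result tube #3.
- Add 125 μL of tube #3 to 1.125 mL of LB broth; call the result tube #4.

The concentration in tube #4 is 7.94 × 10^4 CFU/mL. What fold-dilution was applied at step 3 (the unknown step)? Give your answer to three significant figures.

Step 1: 80 μL brought to 1000 μL → factor 1000/80 = 12.5
Step 2: 450 μL brought to 3400 μL → factor 3400/450 = 7.5556
Step 3: unknown factor x
Step 4: 125 μL + 1.125 mL = 1250 μL total → factor 1250/125 = 10
Product of known-step factors = 944.44
Overall factor = 3.00 × 10^8 CFU/mL / (7.94 × 10^4 CFU/mL) = 3778.3
x = 3778.3 / 944.44 = 4.00

4.00-fold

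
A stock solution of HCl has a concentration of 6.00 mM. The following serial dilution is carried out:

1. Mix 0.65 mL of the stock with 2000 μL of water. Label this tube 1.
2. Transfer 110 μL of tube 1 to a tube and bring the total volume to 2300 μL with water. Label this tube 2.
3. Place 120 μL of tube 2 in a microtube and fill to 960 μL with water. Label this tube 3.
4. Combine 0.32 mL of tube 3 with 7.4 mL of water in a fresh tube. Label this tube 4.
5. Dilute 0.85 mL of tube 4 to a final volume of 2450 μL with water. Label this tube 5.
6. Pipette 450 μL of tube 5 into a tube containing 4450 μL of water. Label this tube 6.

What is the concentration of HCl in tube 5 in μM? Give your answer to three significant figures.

0.127 μM

Step 1: 0.65 mL + 2000 μL = 2.65 mL total → factor 2.65/0.65 = 4.0769
Step 2: 110 μL brought to 2300 μL → factor 2300/110 = 20.909
Step 3: 120 μL brought to 960 μL → factor 960/120 = 8
Step 4: 0.32 mL + 7.4 mL = 7.72 mL total → factor 7.72/0.32 = 24.125
Step 5: 0.85 mL brought to 2450 μL → factor 2.45/0.85 = 2.8824
Dilution factor through tube 5 = 4.0769 × 20.909 × 8 × 24.125 × 2.8824 = 47421
[tube 5] = 6.00 mM / 47421 = 0.0001265 mM = 0.127 μM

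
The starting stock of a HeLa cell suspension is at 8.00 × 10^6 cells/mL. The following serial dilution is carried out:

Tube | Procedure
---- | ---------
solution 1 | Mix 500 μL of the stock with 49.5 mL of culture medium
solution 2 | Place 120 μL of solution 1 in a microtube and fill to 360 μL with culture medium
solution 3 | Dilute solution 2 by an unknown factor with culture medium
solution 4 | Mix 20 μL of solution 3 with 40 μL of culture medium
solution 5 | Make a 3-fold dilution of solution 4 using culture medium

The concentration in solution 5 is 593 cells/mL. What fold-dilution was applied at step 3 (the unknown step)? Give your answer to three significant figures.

5.00-fold

Step 1: 500 μL + 49.5 mL = 50000 μL total → factor 50000/500 = 100
Step 2: 120 μL brought to 360 μL → factor 360/120 = 3
Step 3: unknown factor x
Step 4: 20 μL + 40 μL = 60 μL total → factor 60/20 = 3
Step 5: 3-fold → factor 3
Product of known-step factors = 2700
Overall factor = 8.00 × 10^6 cells/mL / (593 cells/mL) = 13491
x = 13491 / 2700 = 5.00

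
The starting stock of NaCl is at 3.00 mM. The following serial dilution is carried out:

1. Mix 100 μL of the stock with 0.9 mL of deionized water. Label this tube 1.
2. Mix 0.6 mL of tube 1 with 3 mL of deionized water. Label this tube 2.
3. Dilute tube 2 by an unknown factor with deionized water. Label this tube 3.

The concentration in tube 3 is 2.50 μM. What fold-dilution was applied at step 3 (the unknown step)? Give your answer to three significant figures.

20.0-fold

Step 1: 100 μL + 0.9 mL = 1000 μL total → factor 1000/100 = 10
Step 2: 0.6 mL + 3 mL = 3.6 mL total → factor 3.6/0.6 = 6
Step 3: unknown factor x
Product of known-step factors = 60
Overall factor = 3.00 mM / (2.50 μM) = 1200
x = 1200 / 60 = 20.0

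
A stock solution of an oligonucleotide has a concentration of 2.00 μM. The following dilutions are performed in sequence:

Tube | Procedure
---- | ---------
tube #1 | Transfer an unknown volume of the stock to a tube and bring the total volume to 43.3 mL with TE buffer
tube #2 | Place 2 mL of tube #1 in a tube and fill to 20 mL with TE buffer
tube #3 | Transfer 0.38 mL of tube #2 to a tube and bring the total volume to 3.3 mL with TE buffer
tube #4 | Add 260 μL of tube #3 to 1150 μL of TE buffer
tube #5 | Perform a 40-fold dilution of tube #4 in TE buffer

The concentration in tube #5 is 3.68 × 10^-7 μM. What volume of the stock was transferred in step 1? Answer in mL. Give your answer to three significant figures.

Step 1: v brought to 43.3 mL → factor = 43.3 mL/v
Step 2: 2 mL brought to 20 mL → factor 20/2 = 10
Step 3: 0.38 mL brought to 3.3 mL → factor 3.3/0.38 = 8.6842
Step 4: 260 μL + 1150 μL = 1410 μL total → factor 1410/260 = 5.4231
Step 5: 40-fold → factor 40
Product of known-step factors = 18838
Overall factor = 2.00 μM / (3.68 × 10^-7 μM) = 5.4348 × 10^6
Step-1 factor = 5.4348 × 10^6 / 18838 = 288.5
v = 43.3 mL / 288.5 = 0.150 mL

0.150 mL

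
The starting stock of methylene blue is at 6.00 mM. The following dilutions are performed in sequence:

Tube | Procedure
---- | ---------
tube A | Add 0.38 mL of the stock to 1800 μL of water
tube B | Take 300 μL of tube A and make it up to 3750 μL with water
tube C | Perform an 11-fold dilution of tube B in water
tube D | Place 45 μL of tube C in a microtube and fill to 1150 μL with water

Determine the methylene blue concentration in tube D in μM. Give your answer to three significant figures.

0.298 μM

Step 1: 0.38 mL + 1800 μL = 2.18 mL total → factor 2.18/0.38 = 5.7368
Step 2: 300 μL brought to 3750 μL → factor 3750/300 = 12.5
Step 3: 11-fold → factor 11
Step 4: 45 μL brought to 1150 μL → factor 1150/45 = 25.556
Overall dilution factor = 5.7368 × 12.5 × 11 × 25.556 = 20159
Final = 6.00 mM / 20159 = 0.0002976 mM = 0.298 μM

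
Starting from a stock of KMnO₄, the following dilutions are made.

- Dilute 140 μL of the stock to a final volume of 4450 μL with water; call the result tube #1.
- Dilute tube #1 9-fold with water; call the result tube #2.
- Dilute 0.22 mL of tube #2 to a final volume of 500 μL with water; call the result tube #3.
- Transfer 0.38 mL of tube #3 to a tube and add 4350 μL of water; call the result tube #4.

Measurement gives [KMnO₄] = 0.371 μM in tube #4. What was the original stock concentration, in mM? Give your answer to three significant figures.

3.00 mM

Step 1: 140 μL brought to 4450 μL → factor 4450/140 = 31.786
Step 2: 9-fold → factor 9
Step 3: 0.22 mL brought to 500 μL → factor 0.5/0.22 = 2.2727
Step 4: 0.38 mL + 4350 μL = 4.73 mL total → factor 4.73/0.38 = 12.447
Overall dilution factor = 31.786 × 9 × 2.2727 × 12.447 = 8092.8
Stock = 0.371 μM × 8092.8 = 3002 μM = 3.00 mM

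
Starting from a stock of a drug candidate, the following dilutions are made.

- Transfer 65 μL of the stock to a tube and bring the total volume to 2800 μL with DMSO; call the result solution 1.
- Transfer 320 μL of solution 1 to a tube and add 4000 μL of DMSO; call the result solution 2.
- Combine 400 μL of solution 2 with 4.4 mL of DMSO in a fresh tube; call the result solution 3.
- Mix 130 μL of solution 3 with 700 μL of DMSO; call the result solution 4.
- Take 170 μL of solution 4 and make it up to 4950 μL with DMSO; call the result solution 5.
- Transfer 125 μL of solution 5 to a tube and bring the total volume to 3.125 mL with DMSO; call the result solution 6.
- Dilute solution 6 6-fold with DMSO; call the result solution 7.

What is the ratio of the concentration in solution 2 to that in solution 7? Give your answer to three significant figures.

Step 1: 65 μL brought to 2800 μL → factor 2800/65 = 43.077
Step 2: 320 μL + 4000 μL = 4320 μL total → factor 4320/320 = 13.5
Step 3: 400 μL + 4.4 mL = 4800 μL total → factor 4800/400 = 12
Step 4: 130 μL + 700 μL = 830 μL total → factor 830/130 = 6.3846
Step 5: 170 μL brought to 4950 μL → factor 4950/170 = 29.118
Step 6: 125 μL brought to 3.125 mL → factor 3125/125 = 25
Step 7: 6-fold → factor 6
Dilution factor to solution 2 = 581.54; to solution 7 = 1.946 × 10^8
[solution 2]/[solution 7] = (factor to solution 7)/(factor to solution 2) = 1.946 × 10^8/581.54 = 3.35 × 10^5

3.35 × 10^5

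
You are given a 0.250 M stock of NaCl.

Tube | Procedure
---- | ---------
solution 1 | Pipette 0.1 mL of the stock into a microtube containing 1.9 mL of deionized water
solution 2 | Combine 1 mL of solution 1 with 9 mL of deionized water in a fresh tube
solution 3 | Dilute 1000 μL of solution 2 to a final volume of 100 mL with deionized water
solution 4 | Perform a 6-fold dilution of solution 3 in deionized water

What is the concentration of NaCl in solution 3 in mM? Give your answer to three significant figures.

0.0125 mM

Step 1: 0.1 mL + 1.9 mL = 2 mL total → factor 2/0.1 = 20
Step 2: 1 mL + 9 mL = 10 mL total → factor 10/1 = 10
Step 3: 1000 μL brought to 100 mL → factor 1 × 10^5/1000 = 100
Dilution factor through solution 3 = 20 × 10 × 100 = 20000
[solution 3] = 0.250 M / 20000 = 1.250 × 10^-5 M = 0.0125 mM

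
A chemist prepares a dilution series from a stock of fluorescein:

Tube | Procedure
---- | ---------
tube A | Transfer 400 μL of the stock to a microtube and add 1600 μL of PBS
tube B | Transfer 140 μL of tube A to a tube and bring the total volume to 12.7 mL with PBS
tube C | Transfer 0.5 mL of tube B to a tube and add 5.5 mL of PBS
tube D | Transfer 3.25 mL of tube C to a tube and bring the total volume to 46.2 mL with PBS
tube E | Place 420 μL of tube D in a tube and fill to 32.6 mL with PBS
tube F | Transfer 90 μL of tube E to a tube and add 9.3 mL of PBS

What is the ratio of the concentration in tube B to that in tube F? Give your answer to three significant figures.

1.38 × 10^6

Step 1: 400 μL + 1600 μL = 2000 μL total → factor 2000/400 = 5
Step 2: 140 μL brought to 12.7 mL → factor 12700/140 = 90.714
Step 3: 0.5 mL + 5.5 mL = 6 mL total → factor 6/0.5 = 12
Step 4: 3.25 mL brought to 46.2 mL → factor 46.2/3.25 = 14.215
Step 5: 420 μL brought to 32.6 mL → factor 32600/420 = 77.619
Step 6: 90 μL + 9.3 mL = 9390 μL total → factor 9390/90 = 104.33
Dilution factor to tube B = 453.57; to tube F = 6.2658 × 10^8
[tube B]/[tube F] = (factor to tube F)/(factor to tube B) = 6.2658 × 10^8/453.57 = 1.38 × 10^6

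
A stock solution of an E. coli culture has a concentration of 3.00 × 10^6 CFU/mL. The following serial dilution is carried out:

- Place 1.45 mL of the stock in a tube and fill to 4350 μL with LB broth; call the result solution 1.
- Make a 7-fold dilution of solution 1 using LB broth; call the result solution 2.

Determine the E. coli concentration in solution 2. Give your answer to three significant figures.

Step 1: 1.45 mL brought to 4350 μL → factor 4.35/1.45 = 3
Step 2: 7-fold → factor 7
Overall dilution factor = 3 × 7 = 21
Final = 3.00 × 10^6 CFU/mL / 21 = 1.43 × 10^5 CFU/mL

1.43 × 10^5 CFU/mL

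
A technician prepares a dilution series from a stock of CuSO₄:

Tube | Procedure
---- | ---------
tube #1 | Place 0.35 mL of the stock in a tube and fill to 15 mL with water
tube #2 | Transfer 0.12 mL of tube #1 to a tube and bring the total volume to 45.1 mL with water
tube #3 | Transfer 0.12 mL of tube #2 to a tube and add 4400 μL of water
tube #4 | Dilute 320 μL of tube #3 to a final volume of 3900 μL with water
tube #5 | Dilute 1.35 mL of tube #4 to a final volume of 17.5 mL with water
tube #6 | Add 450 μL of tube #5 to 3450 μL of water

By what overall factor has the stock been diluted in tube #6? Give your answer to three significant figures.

8.31 × 10^8

Step 1: 0.35 mL brought to 15 mL → factor 15/0.35 = 42.857
Step 2: 0.12 mL brought to 45.1 mL → factor 45.1/0.12 = 375.83
Step 3: 0.12 mL + 4400 μL = 4.52 mL total → factor 4.52/0.12 = 37.667
Step 4: 320 μL brought to 3900 μL → factor 3900/320 = 12.188
Step 5: 1.35 mL brought to 17.5 mL → factor 17.5/1.35 = 12.963
Step 6: 450 μL + 3450 μL = 3900 μL total → factor 3900/450 = 8.6667
Overall dilution factor = 42.857 × 375.83 × 37.667 × 12.188 × 12.963 × 8.6667 = 8.307 × 10^8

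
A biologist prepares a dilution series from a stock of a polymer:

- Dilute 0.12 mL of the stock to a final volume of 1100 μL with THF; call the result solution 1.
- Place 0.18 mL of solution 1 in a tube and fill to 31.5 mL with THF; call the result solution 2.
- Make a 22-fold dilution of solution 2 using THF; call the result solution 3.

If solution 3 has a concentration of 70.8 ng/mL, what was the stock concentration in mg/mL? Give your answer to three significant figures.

2.50 mg/mL

Step 1: 0.12 mL brought to 1100 μL → factor 1.1/0.12 = 9.1667
Step 2: 0.18 mL brought to 31.5 mL → factor 31.5/0.18 = 175
Step 3: 22-fold → factor 22
Overall dilution factor = 9.1667 × 175 × 22 = 35292
Stock = 70.8 ng/mL × 35292 = 2.499 × 10^6 ng/mL = 2.50 mg/mL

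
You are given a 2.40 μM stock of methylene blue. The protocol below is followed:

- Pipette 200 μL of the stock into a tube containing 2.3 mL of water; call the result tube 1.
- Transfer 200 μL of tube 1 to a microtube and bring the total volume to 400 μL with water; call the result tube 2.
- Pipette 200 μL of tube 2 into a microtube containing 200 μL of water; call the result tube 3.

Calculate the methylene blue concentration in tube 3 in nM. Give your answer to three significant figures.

48.0 nM

Step 1: 200 μL + 2.3 mL = 2500 μL total → factor 2500/200 = 12.5
Step 2: 200 μL brought to 400 μL → factor 400/200 = 2
Step 3: 200 μL + 200 μL = 400 μL total → factor 400/200 = 2
Dilution factor through tube 3 = 12.5 × 2 × 2 = 50
[tube 3] = 2.40 μM / 50 = 0.04800 μM = 48.0 nM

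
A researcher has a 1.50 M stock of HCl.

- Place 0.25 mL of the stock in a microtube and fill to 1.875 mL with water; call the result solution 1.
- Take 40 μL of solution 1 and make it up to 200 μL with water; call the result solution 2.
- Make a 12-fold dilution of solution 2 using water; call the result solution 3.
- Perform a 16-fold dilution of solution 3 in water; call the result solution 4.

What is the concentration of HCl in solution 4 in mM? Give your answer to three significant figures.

0.208 mM

Step 1: 0.25 mL brought to 1.875 mL → factor 1.875/0.25 = 7.5
Step 2: 40 μL brought to 200 μL → factor 200/40 = 5
Step 3: 12-fold → factor 12
Step 4: 16-fold → factor 16
Overall dilution factor = 7.5 × 5 × 12 × 16 = 7200
Final = 1.50 M / 7200 = 0.0002083 M = 0.208 mM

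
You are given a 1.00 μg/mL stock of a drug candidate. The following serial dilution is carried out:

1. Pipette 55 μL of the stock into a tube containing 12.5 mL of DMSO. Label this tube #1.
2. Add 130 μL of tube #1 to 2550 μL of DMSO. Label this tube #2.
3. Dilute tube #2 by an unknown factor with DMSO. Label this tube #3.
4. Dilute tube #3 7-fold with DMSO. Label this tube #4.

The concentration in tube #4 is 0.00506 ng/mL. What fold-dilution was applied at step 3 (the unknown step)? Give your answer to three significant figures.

Step 1: 55 μL + 12.5 mL = 12555 μL total → factor 12555/55 = 228.27
Step 2: 130 μL + 2550 μL = 2680 μL total → factor 2680/130 = 20.615
Step 3: unknown factor x
Step 4: 7-fold → factor 7
Product of known-step factors = 32942
Overall factor = 1.00 μg/mL / (0.00506 ng/mL) = 1.9763 × 10^5
x = 1.9763 × 10^5 / 32942 = 6.00

6.00-fold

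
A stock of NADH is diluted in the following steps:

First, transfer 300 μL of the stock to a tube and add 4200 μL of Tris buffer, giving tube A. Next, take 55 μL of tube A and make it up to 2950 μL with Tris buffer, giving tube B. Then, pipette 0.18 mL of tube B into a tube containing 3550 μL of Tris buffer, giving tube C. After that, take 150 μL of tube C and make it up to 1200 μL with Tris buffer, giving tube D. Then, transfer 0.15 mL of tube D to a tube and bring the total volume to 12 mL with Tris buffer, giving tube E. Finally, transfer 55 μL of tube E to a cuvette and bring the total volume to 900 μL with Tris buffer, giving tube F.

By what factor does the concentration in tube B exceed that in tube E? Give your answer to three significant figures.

1.33 × 10^4

Step 1: 300 μL + 4200 μL = 4500 μL total → factor 4500/300 = 15
Step 2: 55 μL brought to 2950 μL → factor 2950/55 = 53.636
Step 3: 0.18 mL + 3550 μL = 3.73 mL total → factor 3.73/0.18 = 20.722
Step 4: 150 μL brought to 1200 μL → factor 1200/150 = 8
Step 5: 0.15 mL brought to 12 mL → factor 12/0.15 = 80
Dilution factor to tube B = 804.55; to tube E = 1.067 × 10^7
[tube B]/[tube E] = (factor to tube E)/(factor to tube B) = 1.067 × 10^7/804.55 = 1.33 × 10^4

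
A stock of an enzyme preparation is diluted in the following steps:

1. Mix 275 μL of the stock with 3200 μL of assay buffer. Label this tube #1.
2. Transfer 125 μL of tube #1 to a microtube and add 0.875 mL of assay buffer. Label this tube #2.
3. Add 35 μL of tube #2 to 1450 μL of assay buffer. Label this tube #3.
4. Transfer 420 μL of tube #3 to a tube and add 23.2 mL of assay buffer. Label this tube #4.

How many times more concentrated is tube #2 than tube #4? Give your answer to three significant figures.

2.39 × 10^3

Step 1: 275 μL + 3200 μL = 3475 μL total → factor 3475/275 = 12.636
Step 2: 125 μL + 0.875 mL = 1000 μL total → factor 1000/125 = 8
Step 3: 35 μL + 1450 μL = 1485 μL total → factor 1485/35 = 42.429
Step 4: 420 μL + 23.2 mL = 23620 μL total → factor 23620/420 = 56.238
Dilution factor to tube #2 = 101.09; to tube #4 = 2.4121 × 10^5
[tube #2]/[tube #4] = (factor to tube #4)/(factor to tube #2) = 2.4121 × 10^5/101.09 = 2.39 × 10^3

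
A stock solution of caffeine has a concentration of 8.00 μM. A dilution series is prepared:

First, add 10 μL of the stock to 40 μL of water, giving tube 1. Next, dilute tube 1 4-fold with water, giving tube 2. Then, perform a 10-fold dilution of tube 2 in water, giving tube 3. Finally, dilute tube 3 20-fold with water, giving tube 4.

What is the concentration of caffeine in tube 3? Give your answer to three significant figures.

Step 1: 10 μL + 40 μL = 50 μL total → factor 50/10 = 5
Step 2: 4-fold → factor 4
Step 3: 10-fold → factor 10
Dilution factor through tube 3 = 5 × 4 × 10 = 200
[tube 3] = 8.00 μM / 200 = 0.0400 μM

0.0400 μM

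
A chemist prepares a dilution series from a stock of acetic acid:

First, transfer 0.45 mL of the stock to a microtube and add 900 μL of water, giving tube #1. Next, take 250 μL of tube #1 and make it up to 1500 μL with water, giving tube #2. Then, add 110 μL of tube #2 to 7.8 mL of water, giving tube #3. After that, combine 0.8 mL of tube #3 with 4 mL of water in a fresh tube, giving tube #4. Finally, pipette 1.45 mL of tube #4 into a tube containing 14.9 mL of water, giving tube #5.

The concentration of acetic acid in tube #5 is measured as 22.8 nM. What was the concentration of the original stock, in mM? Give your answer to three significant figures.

2.00 mM

Step 1: 0.45 mL + 900 μL = 1.35 mL total → factor 1.35/0.45 = 3
Step 2: 250 μL brought to 1500 μL → factor 1500/250 = 6
Step 3: 110 μL + 7.8 mL = 7910 μL total → factor 7910/110 = 71.909
Step 4: 0.8 mL + 4 mL = 4.8 mL total → factor 4.8/0.8 = 6
Step 5: 1.45 mL + 14.9 mL = 16.35 mL total → factor 16.35/1.45 = 11.276
Overall dilution factor = 3 × 6 × 71.909 × 6 × 11.276 = 87570
Stock = 22.8 nM × 87570 = 1.997 × 10^6 nM = 2.00 mM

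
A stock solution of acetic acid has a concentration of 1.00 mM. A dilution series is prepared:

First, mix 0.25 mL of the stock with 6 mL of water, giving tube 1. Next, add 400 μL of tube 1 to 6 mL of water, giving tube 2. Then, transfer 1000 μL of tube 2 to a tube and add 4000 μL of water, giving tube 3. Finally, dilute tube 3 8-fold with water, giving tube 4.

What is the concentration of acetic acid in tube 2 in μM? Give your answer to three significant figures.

Step 1: 0.25 mL + 6 mL = 6.25 mL total → factor 6.25/0.25 = 25
Step 2: 400 μL + 6 mL = 6400 μL total → factor 6400/400 = 16
Dilution factor through tube 2 = 25 × 16 = 400
[tube 2] = 1.00 mM / 400 = 0.002500 mM = 2.50 μM

2.50 μM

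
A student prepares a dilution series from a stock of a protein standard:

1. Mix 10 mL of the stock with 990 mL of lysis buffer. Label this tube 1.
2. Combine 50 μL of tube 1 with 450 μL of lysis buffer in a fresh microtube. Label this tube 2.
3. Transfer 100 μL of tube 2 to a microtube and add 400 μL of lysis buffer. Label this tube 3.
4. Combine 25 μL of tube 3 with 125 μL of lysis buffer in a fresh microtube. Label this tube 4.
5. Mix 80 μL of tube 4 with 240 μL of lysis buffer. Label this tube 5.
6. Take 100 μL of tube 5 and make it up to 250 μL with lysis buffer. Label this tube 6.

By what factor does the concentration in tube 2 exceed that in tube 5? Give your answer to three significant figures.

Step 1: 10 mL + 990 mL = 1000 mL total → factor 1000/10 = 100
Step 2: 50 μL + 450 μL = 500 μL total → factor 500/50 = 10
Step 3: 100 μL + 400 μL = 500 μL total → factor 500/100 = 5
Step 4: 25 μL + 125 μL = 150 μL total → factor 150/25 = 6
Step 5: 80 μL + 240 μL = 320 μL total → factor 320/80 = 4
Dilution factor to tube 2 = 1000; to tube 5 = 1.2 × 10^5
[tube 2]/[tube 5] = (factor to tube 5)/(factor to tube 2) = 1.2 × 10^5/1000 = 120

120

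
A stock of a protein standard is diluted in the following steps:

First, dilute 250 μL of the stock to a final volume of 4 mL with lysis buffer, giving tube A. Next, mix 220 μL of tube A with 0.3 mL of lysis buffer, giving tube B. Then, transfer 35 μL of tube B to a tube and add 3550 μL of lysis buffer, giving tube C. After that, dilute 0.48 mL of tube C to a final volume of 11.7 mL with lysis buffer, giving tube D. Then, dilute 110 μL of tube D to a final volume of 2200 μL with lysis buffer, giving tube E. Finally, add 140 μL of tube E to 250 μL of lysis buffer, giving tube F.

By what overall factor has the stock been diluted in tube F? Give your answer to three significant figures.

Step 1: 250 μL brought to 4 mL → factor 4000/250 = 16
Step 2: 220 μL + 0.3 mL = 520 μL total → factor 520/220 = 2.3636
Step 3: 35 μL + 3550 μL = 3585 μL total → factor 3585/35 = 102.43
Step 4: 0.48 mL brought to 11.7 mL → factor 11.7/0.48 = 24.375
Step 5: 110 μL brought to 2200 μL → factor 2200/110 = 20
Step 6: 140 μL + 250 μL = 390 μL total → factor 390/140 = 2.7857
Overall dilution factor = 16 × 2.3636 × 102.43 × 24.375 × 20 × 2.7857 = 5.2606 × 10^6

5.26 × 10^6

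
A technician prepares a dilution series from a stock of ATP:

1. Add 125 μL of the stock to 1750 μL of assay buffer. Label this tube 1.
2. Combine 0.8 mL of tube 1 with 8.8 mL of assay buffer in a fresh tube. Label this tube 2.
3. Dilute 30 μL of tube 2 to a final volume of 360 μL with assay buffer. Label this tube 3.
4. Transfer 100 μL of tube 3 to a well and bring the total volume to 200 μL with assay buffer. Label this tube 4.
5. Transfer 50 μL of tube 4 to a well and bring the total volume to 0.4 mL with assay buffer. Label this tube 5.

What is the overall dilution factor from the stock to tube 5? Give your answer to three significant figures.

3.46 × 10^4

Step 1: 125 μL + 1750 μL = 1875 μL total → factor 1875/125 = 15
Step 2: 0.8 mL + 8.8 mL = 9.6 mL total → factor 9.6/0.8 = 12
Step 3: 30 μL brought to 360 μL → factor 360/30 = 12
Step 4: 100 μL brought to 200 μL → factor 200/100 = 2
Step 5: 50 μL brought to 0.4 mL → factor 400/50 = 8
Overall dilution factor = 15 × 12 × 12 × 2 × 8 = 34560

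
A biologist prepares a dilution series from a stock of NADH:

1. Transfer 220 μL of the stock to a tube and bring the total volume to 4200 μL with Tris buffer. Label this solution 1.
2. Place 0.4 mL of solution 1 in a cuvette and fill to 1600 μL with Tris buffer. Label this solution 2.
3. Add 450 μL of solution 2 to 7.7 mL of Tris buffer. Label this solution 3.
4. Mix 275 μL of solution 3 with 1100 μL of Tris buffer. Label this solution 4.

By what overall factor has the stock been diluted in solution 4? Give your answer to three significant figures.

Step 1: 220 μL brought to 4200 μL → factor 4200/220 = 19.091
Step 2: 0.4 mL brought to 1600 μL → factor 1.6/0.4 = 4
Step 3: 450 μL + 7.7 mL = 8150 μL total → factor 8150/450 = 18.111
Step 4: 275 μL + 1100 μL = 1375 μL total → factor 1375/275 = 5
Overall dilution factor = 19.091 × 4 × 18.111 × 5 = 6915.2

6.92 × 10^3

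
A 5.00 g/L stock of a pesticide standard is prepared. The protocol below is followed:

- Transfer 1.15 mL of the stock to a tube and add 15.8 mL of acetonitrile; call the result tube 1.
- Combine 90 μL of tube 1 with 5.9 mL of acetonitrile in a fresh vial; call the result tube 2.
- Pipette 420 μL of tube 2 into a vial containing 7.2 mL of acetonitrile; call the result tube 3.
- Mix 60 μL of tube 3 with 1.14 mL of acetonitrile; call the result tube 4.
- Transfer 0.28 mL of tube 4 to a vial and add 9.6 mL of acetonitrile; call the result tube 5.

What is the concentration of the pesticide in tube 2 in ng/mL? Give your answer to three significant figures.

5.10 × 10^3 ng/mL

Step 1: 1.15 mL + 15.8 mL = 16.95 mL total → factor 16.95/1.15 = 14.739
Step 2: 90 μL + 5.9 mL = 5990 μL total → factor 5990/90 = 66.556
Dilution factor through tube 2 = 14.739 × 66.556 = 980.97
[tube 2] = 5.00 g/L / 980.97 = 0.005097 g/L = 5.10 × 10^3 ng/mL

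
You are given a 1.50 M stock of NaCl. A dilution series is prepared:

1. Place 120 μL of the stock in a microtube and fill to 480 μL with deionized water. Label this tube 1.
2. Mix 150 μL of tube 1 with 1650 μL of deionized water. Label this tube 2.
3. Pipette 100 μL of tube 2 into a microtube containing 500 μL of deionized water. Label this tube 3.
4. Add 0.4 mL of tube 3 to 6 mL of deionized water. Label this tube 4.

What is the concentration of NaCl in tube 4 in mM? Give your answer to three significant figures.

Step 1: 120 μL brought to 480 μL → factor 480/120 = 4
Step 2: 150 μL + 1650 μL = 1800 μL total → factor 1800/150 = 12
Step 3: 100 μL + 500 μL = 600 μL total → factor 600/100 = 6
Step 4: 0.4 mL + 6 mL = 6.4 mL total → factor 6.4/0.4 = 16
Overall dilution factor = 4 × 12 × 6 × 16 = 4608
Final = 1.50 M / 4608 = 0.0003255 M = 0.326 mM

0.326 mM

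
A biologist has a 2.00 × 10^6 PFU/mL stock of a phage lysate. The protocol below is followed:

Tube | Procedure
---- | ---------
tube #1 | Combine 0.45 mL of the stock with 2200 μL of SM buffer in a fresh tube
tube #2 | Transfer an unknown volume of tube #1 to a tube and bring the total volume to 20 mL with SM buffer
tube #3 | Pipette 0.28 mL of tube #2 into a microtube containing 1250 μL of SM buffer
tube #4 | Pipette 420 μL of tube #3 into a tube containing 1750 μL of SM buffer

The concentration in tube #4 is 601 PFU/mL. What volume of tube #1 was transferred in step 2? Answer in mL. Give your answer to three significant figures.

0.999 mL

Step 1: 0.45 mL + 2200 μL = 2.65 mL total → factor 2.65/0.45 = 5.8889
Step 2: v brought to 20 mL → factor = 20 mL/v
Step 3: 0.28 mL + 1250 μL = 1.53 mL total → factor 1.53/0.28 = 5.4643
Step 4: 420 μL + 1750 μL = 2170 μL total → factor 2170/420 = 5.1667
Product of known-step factors = 166.26
Overall factor = 2.00 × 10^6 PFU/mL / (601 PFU/mL) = 3327.8
Step-2 factor = 3327.8 / 166.26 = 20.016
v = 20 mL / 20.016 = 0.999 mL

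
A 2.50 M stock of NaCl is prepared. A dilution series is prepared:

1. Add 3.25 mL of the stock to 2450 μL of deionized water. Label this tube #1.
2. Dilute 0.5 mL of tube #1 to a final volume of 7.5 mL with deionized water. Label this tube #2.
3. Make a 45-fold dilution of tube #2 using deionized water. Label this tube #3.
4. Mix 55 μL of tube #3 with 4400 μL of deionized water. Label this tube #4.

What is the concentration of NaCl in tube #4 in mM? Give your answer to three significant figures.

0.0261 mM

Step 1: 3.25 mL + 2450 μL = 5.7 mL total → factor 5.7/3.25 = 1.7538
Step 2: 0.5 mL brought to 7.5 mL → factor 7.5/0.5 = 15
Step 3: 45-fold → factor 45
Step 4: 55 μL + 4400 μL = 4455 μL total → factor 4455/55 = 81
Overall dilution factor = 1.7538 × 15 × 45 × 81 = 95892
Final = 2.50 M / 95892 = 2.607 × 10^-5 M = 0.0261 mM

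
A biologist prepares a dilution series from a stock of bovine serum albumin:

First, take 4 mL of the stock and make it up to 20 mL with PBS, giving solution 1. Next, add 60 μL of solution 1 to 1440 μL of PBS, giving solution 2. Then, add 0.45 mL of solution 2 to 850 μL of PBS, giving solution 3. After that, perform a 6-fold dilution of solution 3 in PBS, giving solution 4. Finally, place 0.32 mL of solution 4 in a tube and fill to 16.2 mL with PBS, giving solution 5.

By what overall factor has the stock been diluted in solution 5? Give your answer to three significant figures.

1.10 × 10^5

Step 1: 4 mL brought to 20 mL → factor 20/4 = 5
Step 2: 60 μL + 1440 μL = 1500 μL total → factor 1500/60 = 25
Step 3: 0.45 mL + 850 μL = 1.3 mL total → factor 1.3/0.45 = 2.8889
Step 4: 6-fold → factor 6
Step 5: 0.32 mL brought to 16.2 mL → factor 16.2/0.32 = 50.625
Overall dilution factor = 5 × 25 × 2.8889 × 6 × 50.625 = 1.0969 × 10^5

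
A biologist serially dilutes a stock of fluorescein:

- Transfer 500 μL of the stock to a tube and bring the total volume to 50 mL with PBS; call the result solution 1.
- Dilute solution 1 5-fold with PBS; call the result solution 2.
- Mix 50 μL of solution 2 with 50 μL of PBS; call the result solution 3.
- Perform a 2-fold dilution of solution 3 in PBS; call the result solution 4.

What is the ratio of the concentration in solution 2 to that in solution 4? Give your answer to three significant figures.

Step 1: 500 μL brought to 50 mL → factor 50000/500 = 100
Step 2: 5-fold → factor 5
Step 3: 50 μL + 50 μL = 100 μL total → factor 100/50 = 2
Step 4: 2-fold → factor 2
Dilution factor to solution 2 = 500; to solution 4 = 2000
[solution 2]/[solution 4] = (factor to solution 4)/(factor to solution 2) = 2000/500 = 4.00

4.00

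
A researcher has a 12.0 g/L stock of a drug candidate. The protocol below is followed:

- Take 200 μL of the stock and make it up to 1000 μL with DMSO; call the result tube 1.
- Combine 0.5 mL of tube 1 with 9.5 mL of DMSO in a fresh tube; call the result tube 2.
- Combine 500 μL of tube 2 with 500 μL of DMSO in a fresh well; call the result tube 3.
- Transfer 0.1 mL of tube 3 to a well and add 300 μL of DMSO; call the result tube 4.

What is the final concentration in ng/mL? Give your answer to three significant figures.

1.50 × 10^4 ng/mL

Step 1: 200 μL brought to 1000 μL → factor 1000/200 = 5
Step 2: 0.5 mL + 9.5 mL = 10 mL total → factor 10/0.5 = 20
Step 3: 500 μL + 500 μL = 1000 μL total → factor 1000/500 = 2
Step 4: 0.1 mL + 300 μL = 0.4 mL total → factor 0.4/0.1 = 4
Overall dilution factor = 5 × 20 × 2 × 4 = 800
Final = 12.0 g/L / 800 = 0.01500 g/L = 1.50 × 10^4 ng/mL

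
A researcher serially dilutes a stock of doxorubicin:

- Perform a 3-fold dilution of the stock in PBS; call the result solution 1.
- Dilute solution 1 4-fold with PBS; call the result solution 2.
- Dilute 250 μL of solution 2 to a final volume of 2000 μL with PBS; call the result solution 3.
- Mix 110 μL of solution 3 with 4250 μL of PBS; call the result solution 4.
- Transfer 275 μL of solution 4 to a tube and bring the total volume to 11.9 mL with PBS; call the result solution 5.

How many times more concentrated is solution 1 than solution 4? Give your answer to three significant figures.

Step 1: 3-fold → factor 3
Step 2: 4-fold → factor 4
Step 3: 250 μL brought to 2000 μL → factor 2000/250 = 8
Step 4: 110 μL + 4250 μL = 4360 μL total → factor 4360/110 = 39.636
Dilution factor to solution 1 = 3; to solution 4 = 3805.1
[solution 1]/[solution 4] = (factor to solution 4)/(factor to solution 1) = 3805.1/3 = 1.27 × 10^3

1.27 × 10^3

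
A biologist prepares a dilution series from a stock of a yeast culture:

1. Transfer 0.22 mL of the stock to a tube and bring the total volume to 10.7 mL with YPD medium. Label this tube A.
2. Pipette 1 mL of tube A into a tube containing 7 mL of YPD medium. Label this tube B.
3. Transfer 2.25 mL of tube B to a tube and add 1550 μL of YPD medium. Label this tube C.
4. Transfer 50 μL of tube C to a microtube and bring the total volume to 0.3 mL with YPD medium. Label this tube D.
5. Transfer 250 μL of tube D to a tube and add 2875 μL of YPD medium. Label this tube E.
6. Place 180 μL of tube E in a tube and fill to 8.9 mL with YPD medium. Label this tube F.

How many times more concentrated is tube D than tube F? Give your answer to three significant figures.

Step 1: 0.22 mL brought to 10.7 mL → factor 10.7/0.22 = 48.636
Step 2: 1 mL + 7 mL = 8 mL total → factor 8/1 = 8
Step 3: 2.25 mL + 1550 μL = 3.8 mL total → factor 3.8/2.25 = 1.6889
Step 4: 50 μL brought to 0.3 mL → factor 300/50 = 6
Step 5: 250 μL + 2875 μL = 3125 μL total → factor 3125/250 = 12.5
Step 6: 180 μL brought to 8.9 mL → factor 8900/180 = 49.444
Dilution factor to tube D = 3942.8; to tube F = 2.4369 × 10^6
[tube D]/[tube F] = (factor to tube F)/(factor to tube D) = 2.4369 × 10^6/3942.8 = 618

618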